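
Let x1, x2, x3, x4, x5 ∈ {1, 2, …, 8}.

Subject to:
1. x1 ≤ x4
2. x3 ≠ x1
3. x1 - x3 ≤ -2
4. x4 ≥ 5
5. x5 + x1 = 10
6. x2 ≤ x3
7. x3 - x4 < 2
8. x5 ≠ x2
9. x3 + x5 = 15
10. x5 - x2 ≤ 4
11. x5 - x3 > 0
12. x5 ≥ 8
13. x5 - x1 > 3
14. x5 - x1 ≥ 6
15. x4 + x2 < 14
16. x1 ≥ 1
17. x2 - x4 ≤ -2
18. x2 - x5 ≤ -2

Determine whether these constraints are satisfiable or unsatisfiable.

Satisfiable

The assignment x1 = 2, x2 = 5, x3 = 7, x4 = 8, x5 = 8 works:
  constraint 3 holds since x1 - x3 = -5.
  constraint 5 holds since x5 + x1 = 10.
The rest check out directly.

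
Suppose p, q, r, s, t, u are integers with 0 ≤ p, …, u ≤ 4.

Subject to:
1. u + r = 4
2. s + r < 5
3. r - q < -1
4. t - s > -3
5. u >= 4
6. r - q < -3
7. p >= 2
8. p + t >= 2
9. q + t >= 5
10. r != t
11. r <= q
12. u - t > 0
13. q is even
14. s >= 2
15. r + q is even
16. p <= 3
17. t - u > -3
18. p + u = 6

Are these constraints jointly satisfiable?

Satisfiable

Setting (p, q, r, s, t, u) = (2, 4, 0, 4, 2, 4) satisfies everything: constraint 1: u + r = 4; constraint 2: s + r = 4, and the others follow.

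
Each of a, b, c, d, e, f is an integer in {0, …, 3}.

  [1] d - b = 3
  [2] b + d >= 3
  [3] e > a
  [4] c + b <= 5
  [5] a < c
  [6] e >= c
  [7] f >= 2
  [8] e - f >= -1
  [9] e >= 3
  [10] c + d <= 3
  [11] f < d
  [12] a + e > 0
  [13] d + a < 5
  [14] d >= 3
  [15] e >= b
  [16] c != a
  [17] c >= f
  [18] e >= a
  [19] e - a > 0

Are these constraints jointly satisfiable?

From constraints 7 and 17: c ≥ f ≥ 2. From constraint 14: d ≥ 3. Hence c + d ≥ 5. But constraint 10 requires c + d ≤ 3, and 3 < 5. Contradiction.

Unsatisfiable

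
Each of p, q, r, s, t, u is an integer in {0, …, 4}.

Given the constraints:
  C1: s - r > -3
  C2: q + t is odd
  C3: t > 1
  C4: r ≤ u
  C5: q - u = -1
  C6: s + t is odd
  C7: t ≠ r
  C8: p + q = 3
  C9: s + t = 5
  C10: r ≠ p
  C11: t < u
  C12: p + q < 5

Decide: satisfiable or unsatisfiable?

Satisfiable

One satisfying assignment is p = 0, q = 3, r = 3, s = 3, t = 2, u = 4.
For the less obvious constraints — constraint 1: s - r = 0; constraint 5: q - u = -1; constraint 8: p + q = 3 — and the others hold by inspection.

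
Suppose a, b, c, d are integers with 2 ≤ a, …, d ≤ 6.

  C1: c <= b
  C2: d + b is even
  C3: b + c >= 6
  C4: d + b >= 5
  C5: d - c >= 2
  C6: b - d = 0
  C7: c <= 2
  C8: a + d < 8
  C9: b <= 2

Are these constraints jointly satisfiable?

Unsatisfiable

From constraint 9: b ≤ 2. From constraint 7: c ≤ 2. Hence b + c ≤ 4. But constraint 3 requires b + c ≥ 6, and 6 > 4. Contradiction.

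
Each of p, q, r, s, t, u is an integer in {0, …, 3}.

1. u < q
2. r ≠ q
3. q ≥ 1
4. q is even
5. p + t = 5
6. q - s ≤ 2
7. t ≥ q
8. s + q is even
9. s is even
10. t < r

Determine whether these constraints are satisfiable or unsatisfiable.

Satisfiable

Take p = 3, q = 2, r = 3, s = 2, t = 2, u = 1. Then constraint 4: q = 2 is even; constraint 5: p + t = 5; constraint 6: q - s = 0, and every other listed constraint is also met.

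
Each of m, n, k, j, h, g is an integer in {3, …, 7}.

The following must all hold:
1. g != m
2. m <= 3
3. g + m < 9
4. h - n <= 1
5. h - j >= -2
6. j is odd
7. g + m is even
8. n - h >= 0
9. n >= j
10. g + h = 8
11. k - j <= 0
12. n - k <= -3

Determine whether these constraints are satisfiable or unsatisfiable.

Constraints 5, 8, 11, and 12 give j − k ≥ 0, k − n ≥ 3, n − h ≥ 0, h − j ≥ -2.
Adding all 4 inequalities: the left sides telescope to 0, and the right sides sum to 0 + 3 + 0 + (-2) = 1. So 0 ≥ 1, which is false.

Unsatisfiable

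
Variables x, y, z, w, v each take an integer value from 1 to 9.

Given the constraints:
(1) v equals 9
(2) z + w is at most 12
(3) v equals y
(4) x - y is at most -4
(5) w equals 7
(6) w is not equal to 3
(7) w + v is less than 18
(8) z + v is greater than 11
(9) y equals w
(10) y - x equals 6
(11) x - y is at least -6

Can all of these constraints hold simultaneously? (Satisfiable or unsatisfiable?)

Unsatisfiable

Constraint 1 fixes v = 9 and constraint 5 fixes w = 7. Constraints 3 and 9 give v = y = w, so v = w. But 9 ≠ 7 — contradiction.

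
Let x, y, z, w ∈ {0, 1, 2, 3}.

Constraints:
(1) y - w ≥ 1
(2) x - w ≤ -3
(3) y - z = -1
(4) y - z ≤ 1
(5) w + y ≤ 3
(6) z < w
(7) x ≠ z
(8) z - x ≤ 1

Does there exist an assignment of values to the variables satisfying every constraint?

Unsatisfiable

Constraints 1, 2, 4, and 8 give x − z ≥ -1, z − y ≥ -1, y − w ≥ 1, w − x ≥ 3.
Adding all 4 inequalities: the left sides telescope to 0, and the right sides sum to (-1) + (-1) + 1 + 3 = 2. So 0 ≥ 2, which is false.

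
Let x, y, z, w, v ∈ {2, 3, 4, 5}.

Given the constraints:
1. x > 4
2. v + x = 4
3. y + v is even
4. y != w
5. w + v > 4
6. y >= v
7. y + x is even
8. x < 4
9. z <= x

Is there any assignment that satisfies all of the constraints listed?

From constraint 1: x ≥ 5. From constraint 8: x ≤ 3. But 3 < 5, so no value of x works.

Unsatisfiable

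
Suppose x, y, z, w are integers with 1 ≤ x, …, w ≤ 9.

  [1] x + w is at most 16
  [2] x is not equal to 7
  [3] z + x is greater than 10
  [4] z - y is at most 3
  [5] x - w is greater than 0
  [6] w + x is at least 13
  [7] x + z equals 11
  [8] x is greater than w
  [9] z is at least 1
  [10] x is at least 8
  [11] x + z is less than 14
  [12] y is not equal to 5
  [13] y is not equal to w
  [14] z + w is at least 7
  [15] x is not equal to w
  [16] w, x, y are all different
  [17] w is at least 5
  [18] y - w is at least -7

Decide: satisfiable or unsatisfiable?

Satisfiable

The assignment x = 9, y = 2, z = 2, w = 6 works:
  constraint 1 holds since x + w = 15.
  constraint 3 holds since z + x = 11.
The rest check out directly.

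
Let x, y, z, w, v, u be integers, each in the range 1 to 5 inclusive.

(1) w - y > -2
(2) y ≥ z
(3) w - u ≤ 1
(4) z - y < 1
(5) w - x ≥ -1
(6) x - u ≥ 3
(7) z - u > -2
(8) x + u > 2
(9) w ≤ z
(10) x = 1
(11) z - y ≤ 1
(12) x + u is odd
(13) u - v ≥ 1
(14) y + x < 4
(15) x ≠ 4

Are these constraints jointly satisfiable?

Constraints 3, 5, and 6 give u − w ≥ -1, w − x ≥ -1, x − u ≥ 3.
Adding all 3 inequalities: the left sides telescope to 0, and the right sides sum to (-1) + (-1) + 3 = 1. So 0 ≥ 1, which is false.

Unsatisfiable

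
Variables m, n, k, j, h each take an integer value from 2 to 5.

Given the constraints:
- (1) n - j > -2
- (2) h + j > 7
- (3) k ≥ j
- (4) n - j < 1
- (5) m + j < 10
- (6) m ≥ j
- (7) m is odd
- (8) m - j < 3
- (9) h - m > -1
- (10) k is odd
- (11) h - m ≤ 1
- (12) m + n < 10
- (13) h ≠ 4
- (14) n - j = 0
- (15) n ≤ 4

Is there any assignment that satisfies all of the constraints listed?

Setting (m, n, k, j, h) = (5, 3, 5, 3, 5) satisfies everything: constraint 1: n - j = 0; constraint 2: h + j = 8, and the others follow.

Satisfiable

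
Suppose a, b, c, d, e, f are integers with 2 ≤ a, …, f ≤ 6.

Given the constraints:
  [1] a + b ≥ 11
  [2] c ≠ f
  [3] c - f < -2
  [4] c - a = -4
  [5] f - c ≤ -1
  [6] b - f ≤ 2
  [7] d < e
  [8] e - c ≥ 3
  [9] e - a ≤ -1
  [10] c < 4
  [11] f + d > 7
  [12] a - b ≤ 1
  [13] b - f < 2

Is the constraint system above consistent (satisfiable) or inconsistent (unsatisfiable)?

Unsatisfiable

Constraints 5, 6, 8, 9, and 12 give b − a ≥ -1, a − e ≥ 1, e − c ≥ 3, c − f ≥ 1, f − b ≥ -2.
Adding all 5 inequalities: the left sides telescope to 0, and the right sides sum to (-1) + 1 + 3 + 1 + (-2) = 2. So 0 ≥ 2, which is false.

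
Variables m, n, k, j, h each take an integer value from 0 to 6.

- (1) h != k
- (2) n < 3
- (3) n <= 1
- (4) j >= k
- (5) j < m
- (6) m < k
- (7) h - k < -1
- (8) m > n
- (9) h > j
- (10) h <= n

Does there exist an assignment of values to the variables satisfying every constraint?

Constraints 4, 6, 8, 9, and 10 give j < h, h ≤ n, n < m, m < k, k ≤ j. Chaining: j < h ≤ n < m < k ≤ j, which forces j < j — impossible.

Unsatisfiable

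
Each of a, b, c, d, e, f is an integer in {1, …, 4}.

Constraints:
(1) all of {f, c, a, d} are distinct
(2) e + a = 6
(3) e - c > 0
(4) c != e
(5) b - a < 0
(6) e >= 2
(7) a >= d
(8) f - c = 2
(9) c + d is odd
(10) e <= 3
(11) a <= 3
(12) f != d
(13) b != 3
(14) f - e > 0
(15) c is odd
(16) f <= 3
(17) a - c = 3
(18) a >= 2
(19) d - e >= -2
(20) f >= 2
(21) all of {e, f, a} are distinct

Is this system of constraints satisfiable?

Constraints 6, 10, 11, 16, 18, and 20 confine each of e, f, a to the 2 values {2, 3}.
Constraint 21 requires all 3 of them to be distinct, but only 2 values are available — impossible by the pigeonhole principle.

Unsatisfiable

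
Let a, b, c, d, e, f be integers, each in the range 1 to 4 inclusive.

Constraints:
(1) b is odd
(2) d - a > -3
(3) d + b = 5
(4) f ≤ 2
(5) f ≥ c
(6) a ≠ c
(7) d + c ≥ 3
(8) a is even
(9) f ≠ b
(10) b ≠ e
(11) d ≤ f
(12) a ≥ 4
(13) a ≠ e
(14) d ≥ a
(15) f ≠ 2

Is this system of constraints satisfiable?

Unsatisfiable

From constraints 12 and 14: d ≥ a and a ≥ 4, so d ≥ 4. From constraints 4 and 11: d ≤ f and f ≤ 2, so d ≤ 2. But 2 < 4, so no value of d works.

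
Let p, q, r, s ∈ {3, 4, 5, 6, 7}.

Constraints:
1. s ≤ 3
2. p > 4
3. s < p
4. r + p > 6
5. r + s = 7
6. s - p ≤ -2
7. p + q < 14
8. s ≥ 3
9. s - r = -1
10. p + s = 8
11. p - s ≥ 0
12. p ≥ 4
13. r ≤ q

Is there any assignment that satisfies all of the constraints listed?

Satisfiable

The assignment p = 5, q = 7, r = 4, s = 3 works:
  constraint 4 holds since r + p = 9.
  constraint 5 holds since r + s = 7.
  constraint 6 holds since s - p = -2.
The rest check out directly.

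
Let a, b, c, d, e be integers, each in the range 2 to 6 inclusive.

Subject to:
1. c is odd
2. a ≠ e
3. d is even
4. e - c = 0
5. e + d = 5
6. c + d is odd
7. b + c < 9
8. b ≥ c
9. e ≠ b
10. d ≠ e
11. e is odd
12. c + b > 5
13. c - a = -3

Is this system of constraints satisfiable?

Satisfiable

The assignment a = 6, b = 5, c = 3, d = 2, e = 3 works:
  constraint 4 holds since e - c = 0.
  constraint 5 holds since e + d = 5.
The rest check out directly.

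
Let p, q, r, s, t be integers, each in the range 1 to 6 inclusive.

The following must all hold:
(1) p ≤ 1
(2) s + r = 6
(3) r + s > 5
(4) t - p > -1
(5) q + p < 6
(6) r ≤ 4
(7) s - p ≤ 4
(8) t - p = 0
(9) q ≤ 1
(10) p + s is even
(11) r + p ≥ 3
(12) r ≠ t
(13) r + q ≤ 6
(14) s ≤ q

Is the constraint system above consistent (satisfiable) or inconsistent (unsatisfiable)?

Unsatisfiable

From constraints 9 and 14: s ≤ q ≤ 1. From constraint 6: r ≤ 4. Hence s + r ≤ 5. But constraint 2 requires s + r = 6, and 6 > 5. Contradiction.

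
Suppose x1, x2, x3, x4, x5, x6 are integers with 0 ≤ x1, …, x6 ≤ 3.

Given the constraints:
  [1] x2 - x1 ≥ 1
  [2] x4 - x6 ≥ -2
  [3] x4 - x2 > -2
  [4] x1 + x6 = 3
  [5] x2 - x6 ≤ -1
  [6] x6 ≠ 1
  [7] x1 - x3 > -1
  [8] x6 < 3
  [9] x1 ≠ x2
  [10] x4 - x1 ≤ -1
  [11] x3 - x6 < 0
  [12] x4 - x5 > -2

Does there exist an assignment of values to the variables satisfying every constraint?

Unsatisfiable

Constraints 1, 2, 5, and 10 give x4 − x6 ≥ -2, x6 − x2 ≥ 1, x2 − x1 ≥ 1, x1 − x4 ≥ 1.
Adding all 4 inequalities: the left sides telescope to 0, and the right sides sum to (-2) + 1 + 1 + 1 = 1. So 0 ≥ 1, which is false.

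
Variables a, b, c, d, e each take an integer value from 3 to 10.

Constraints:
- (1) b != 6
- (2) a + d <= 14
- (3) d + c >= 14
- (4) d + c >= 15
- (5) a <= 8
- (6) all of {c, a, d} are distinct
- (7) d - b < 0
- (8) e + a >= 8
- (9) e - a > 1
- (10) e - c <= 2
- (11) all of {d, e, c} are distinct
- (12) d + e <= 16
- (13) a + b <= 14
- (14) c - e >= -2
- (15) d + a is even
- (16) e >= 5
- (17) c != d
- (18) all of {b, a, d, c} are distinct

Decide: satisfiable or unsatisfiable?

Satisfiable

Take a = 3, b = 10, c = 8, d = 9, e = 7. Then constraint 2: a + d = 12; constraint 3: d + c = 17, and every other listed constraint is also met.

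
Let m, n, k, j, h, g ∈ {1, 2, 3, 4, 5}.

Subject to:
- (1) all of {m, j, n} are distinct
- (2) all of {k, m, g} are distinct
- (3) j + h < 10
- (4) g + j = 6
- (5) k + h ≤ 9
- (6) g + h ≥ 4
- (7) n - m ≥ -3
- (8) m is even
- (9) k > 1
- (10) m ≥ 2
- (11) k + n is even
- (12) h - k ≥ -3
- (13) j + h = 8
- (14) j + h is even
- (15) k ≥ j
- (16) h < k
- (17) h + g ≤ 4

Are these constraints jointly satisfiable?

Satisfiable

Setting (m, n, k, j, h, g) = (4, 1, 5, 5, 3, 1) satisfies everything: constraint 3: j + h = 8; constraint 4: g + j = 6, and the others follow.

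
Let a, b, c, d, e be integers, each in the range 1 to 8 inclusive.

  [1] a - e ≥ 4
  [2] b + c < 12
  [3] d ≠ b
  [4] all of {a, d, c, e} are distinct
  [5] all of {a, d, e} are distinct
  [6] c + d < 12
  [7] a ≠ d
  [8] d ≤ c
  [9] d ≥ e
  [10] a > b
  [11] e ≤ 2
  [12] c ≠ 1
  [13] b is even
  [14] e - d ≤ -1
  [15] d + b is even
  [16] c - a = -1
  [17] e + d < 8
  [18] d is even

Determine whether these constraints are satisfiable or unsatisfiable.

Setting (a, b, c, d, e) = (8, 2, 7, 4, 1) satisfies everything: constraint 1: a - e = 7; constraint 2: b + c = 9, and the others follow.

Satisfiable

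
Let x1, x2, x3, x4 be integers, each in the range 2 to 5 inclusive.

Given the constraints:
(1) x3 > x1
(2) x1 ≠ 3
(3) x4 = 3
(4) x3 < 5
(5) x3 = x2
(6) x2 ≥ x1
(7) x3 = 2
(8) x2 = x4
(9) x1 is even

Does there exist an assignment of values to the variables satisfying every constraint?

Constraint 7 fixes x3 = 2 and constraint 3 fixes x4 = 3. Constraints 5 and 8 give x3 = x2 = x4, so x3 = x4. But 2 ≠ 3 — contradiction.

Unsatisfiable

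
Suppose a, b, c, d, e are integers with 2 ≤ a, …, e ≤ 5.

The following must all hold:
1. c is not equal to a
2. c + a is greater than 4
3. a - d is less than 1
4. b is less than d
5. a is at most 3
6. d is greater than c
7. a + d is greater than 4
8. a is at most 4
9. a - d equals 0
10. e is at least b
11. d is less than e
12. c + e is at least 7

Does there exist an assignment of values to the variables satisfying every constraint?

Satisfiable

The assignment a = 3, b = 2, c = 2, d = 3, e = 5 works:
  constraint 2 holds since c + a = 5.
  constraint 3 holds since a - d = 0.
  constraint 7 holds since a + d = 6.
The rest check out directly.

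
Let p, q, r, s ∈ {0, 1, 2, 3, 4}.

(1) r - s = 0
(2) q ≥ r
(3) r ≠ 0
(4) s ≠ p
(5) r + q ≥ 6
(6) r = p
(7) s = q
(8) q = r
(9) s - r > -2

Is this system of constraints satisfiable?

From constraints 6, 7, and 8, s = q = r = p, so s = p. But constraint 4 says s ≠ p. Contradiction.

Unsatisfiable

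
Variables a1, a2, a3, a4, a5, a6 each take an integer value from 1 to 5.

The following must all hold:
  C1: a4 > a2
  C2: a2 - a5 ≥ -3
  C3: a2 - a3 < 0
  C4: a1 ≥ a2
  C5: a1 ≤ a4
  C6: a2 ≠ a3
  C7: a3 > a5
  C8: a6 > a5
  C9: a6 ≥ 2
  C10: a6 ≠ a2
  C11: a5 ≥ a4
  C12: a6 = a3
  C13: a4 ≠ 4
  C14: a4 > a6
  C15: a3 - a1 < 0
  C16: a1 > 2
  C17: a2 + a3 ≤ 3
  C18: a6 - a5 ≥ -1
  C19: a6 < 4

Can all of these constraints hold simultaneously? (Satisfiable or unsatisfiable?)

Unsatisfiable

Constraints 5, 7, 11, and 15 give a4 ≤ a5, a5 < a3, a3 < a1, a1 ≤ a4. Chaining: a4 ≤ a5 < a3 < a1 ≤ a4, which forces a4 < a4 — impossible.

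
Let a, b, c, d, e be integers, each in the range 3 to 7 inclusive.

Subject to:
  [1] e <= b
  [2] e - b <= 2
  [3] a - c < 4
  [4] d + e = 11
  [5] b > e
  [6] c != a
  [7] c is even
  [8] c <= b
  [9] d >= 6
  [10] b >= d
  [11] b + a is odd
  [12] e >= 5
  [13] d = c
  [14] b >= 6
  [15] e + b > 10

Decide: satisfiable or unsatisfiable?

Setting (a, b, c, d, e) = (7, 6, 6, 6, 5) satisfies everything: constraint 2: e - b = -1; constraint 3: a - c = 1, and the others follow.

Satisfiable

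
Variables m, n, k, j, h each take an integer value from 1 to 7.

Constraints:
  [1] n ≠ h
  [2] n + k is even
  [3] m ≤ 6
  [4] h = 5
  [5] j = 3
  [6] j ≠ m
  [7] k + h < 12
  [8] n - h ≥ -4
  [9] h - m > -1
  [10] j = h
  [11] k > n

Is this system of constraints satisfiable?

Unsatisfiable

Constraint 5 fixes j = 3 and constraint 4 fixes h = 5, but constraint 10 requires j = h. Since 3 ≠ 5, contradiction.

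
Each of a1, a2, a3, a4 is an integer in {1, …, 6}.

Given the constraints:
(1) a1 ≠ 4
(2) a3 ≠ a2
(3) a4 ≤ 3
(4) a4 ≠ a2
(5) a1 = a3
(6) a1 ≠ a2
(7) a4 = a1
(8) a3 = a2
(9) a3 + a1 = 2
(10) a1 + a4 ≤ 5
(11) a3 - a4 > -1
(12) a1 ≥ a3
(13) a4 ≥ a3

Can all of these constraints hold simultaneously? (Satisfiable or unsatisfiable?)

From constraints 5, 7, and 8, a4 = a1 = a3 = a2, so a4 = a2. But constraint 4 says a4 ≠ a2. Contradiction.

Unsatisfiable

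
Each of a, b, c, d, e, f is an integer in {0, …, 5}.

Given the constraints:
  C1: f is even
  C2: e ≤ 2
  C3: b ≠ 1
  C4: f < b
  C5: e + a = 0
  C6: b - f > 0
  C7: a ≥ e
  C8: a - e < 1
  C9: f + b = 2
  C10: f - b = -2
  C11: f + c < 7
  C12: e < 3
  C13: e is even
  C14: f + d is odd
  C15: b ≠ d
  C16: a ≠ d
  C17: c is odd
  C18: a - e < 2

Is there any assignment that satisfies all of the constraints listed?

Take a = 0, b = 2, c = 5, d = 5, e = 0, f = 0. Then constraint 5: e + a = 0; constraint 6: b - f = 2; constraint 8: a - e = 0, and every other listed constraint is also met.

Satisfiable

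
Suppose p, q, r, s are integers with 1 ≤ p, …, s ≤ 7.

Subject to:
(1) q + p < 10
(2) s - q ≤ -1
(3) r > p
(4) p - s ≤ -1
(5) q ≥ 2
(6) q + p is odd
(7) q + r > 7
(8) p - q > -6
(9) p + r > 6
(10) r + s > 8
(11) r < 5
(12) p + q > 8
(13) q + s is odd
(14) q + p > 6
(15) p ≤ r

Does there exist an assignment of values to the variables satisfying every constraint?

Satisfiable

The assignment p = 3, q = 6, r = 4, s = 5 works:
  constraint 1 holds since q + p = 9.
  constraint 2 holds since s - q = -1.
The rest check out directly.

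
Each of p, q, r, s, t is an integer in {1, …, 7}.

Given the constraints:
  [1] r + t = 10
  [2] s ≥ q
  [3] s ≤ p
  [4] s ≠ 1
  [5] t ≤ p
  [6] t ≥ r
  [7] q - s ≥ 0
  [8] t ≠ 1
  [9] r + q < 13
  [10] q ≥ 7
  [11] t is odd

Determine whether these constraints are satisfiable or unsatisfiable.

The assignment p = 7, q = 7, r = 5, s = 7, t = 5 works:
  constraint 1 holds since r + t = 10.
  constraint 7 holds since q - s = 0.
  constraint 9 holds since r + q = 12.
The rest check out directly.

Satisfiable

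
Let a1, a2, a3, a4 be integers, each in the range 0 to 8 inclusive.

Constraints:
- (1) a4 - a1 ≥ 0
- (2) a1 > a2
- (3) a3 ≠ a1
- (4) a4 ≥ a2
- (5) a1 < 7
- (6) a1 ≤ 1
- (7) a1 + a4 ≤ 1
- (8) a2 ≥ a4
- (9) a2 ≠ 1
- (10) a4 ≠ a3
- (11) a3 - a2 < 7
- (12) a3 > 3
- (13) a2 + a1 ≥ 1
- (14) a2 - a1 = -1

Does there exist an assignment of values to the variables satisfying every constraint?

Unsatisfiable

Constraints 1, 2, and 8 give a2 < a1, a1 ≤ a4, a4 ≤ a2. Chaining: a2 < a1 ≤ a4 ≤ a2, which forces a2 < a2 — impossible.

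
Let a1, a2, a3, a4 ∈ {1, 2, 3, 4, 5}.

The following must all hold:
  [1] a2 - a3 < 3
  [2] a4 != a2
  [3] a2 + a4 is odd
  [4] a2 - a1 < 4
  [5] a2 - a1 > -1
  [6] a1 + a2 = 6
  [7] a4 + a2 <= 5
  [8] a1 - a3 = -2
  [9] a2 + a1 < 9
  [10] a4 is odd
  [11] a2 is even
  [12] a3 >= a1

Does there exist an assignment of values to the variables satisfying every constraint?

Satisfiable

Setting (a1, a2, a3, a4) = (2, 4, 4, 1) satisfies everything: constraint 1: a2 - a3 = 0; constraint 4: a2 - a1 = 2; constraint 5: a2 - a1 = 2, and the others follow.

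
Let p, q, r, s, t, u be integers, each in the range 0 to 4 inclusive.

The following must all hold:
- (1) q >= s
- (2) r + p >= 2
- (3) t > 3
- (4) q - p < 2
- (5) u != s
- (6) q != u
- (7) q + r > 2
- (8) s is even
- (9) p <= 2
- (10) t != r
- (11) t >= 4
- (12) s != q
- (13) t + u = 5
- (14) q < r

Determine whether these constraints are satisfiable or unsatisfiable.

Satisfiable

The assignment p = 1, q = 2, r = 3, s = 0, t = 4, u = 1 works:
  constraint 2 holds since r + p = 4.
  constraint 4 holds since q - p = 1.
The rest check out directly.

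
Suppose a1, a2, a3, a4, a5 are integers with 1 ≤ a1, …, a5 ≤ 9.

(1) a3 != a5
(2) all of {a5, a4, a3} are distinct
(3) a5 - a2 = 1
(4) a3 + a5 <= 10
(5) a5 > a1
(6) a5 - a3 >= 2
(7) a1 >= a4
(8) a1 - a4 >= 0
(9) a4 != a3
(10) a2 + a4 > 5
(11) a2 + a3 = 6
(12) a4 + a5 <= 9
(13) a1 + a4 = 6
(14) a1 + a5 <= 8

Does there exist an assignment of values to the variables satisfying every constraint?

Satisfiable

Take a1 = 3, a2 = 4, a3 = 2, a4 = 3, a5 = 5. Then constraint 3: a5 - a2 = 1; constraint 4: a3 + a5 = 7, and every other listed constraint is also met.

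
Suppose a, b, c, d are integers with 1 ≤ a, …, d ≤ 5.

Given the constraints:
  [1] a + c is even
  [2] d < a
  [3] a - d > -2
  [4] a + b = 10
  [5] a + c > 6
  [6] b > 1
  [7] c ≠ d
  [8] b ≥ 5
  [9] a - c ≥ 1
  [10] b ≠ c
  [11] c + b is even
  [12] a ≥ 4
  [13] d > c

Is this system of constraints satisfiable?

Try a = 5, b = 5, c = 3, d = 4.
Check constraint 3: a - d = 1; constraint 4: a + b = 10. The remaining constraints are straightforward to verify.

Satisfiable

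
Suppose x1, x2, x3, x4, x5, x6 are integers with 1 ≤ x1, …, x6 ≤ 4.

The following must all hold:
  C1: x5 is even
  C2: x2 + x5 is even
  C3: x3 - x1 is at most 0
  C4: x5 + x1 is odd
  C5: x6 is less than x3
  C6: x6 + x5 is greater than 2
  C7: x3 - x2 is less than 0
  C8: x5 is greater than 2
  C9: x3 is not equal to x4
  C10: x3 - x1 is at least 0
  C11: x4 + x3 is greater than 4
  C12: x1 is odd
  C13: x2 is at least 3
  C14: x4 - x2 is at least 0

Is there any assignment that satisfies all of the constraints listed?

Try x1 = 3, x2 = 4, x3 = 3, x4 = 4, x5 = 4, x6 = 1.
Check constraint 3: x3 - x1 = 0; constraint 6: x6 + x5 = 5; constraint 7: x3 - x2 = -1. The remaining constraints are straightforward to verify.

Satisfiable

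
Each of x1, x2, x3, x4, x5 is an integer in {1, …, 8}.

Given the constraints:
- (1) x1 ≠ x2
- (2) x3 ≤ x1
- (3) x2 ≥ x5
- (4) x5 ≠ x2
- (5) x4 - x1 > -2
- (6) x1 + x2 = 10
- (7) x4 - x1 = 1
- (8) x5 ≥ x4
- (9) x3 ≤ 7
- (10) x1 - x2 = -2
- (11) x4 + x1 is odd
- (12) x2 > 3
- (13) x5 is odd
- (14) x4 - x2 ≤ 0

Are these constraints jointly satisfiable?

Satisfiable

The assignment x1 = 4, x2 = 6, x3 = 1, x4 = 5, x5 = 5 works:
  constraint 5 holds since x4 - x1 = 1.
  constraint 6 holds since x1 + x2 = 10.
The rest check out directly.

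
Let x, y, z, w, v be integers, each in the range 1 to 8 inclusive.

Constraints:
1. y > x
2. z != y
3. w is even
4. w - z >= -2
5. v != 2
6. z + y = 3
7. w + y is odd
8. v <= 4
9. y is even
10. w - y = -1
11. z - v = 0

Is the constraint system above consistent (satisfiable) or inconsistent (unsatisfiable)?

Constraint 3 makes w even and constraint 9 makes y even, so w + y must be even. Constraint 7 says w + y is odd — contradiction.

Unsatisfiable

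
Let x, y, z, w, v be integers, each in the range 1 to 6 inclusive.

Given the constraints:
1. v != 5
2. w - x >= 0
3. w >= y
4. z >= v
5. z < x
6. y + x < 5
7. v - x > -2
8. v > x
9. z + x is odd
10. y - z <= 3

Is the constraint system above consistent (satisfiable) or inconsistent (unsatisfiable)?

Constraints 4, 5, and 8 give z < x, x < v, v ≤ z. Chaining: z < x < v ≤ z, which forces z < z — impossible.

Unsatisfiable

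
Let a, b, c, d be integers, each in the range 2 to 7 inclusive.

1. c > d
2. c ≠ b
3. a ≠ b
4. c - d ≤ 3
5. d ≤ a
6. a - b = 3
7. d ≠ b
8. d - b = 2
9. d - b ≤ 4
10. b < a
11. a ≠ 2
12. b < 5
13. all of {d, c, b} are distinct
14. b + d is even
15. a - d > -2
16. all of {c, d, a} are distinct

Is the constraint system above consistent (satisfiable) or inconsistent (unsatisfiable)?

Satisfiable

Setting (a, b, c, d) = (6, 3, 7, 5) satisfies everything: constraint 4: c - d = 2; constraint 6: a - b = 3; constraint 8: d - b = 2, and the others follow.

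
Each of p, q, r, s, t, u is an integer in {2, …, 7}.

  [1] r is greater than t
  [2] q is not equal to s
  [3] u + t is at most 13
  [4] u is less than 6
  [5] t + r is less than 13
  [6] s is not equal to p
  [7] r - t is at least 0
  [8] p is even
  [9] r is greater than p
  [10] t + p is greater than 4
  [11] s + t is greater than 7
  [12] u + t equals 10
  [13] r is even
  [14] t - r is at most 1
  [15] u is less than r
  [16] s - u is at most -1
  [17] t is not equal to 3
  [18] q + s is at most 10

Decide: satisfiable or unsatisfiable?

Satisfiable

Setting (p, q, r, s, t, u) = (2, 5, 6, 4, 5, 5) satisfies everything: constraint 3: u + t = 10; constraint 5: t + r = 11; constraint 7: r - t = 1, and the others follow.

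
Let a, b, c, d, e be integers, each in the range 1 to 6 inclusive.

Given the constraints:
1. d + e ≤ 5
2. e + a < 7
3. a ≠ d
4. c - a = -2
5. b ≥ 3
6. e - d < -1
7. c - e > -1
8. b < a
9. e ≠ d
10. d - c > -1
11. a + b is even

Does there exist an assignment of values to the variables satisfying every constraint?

One satisfying assignment is a = 5, b = 3, c = 3, d = 3, e = 1.
For the less obvious constraints — constraint 1: d + e = 4; constraint 2: e + a = 6; constraint 4: c - a = -2 — and the others hold by inspection.

Satisfiable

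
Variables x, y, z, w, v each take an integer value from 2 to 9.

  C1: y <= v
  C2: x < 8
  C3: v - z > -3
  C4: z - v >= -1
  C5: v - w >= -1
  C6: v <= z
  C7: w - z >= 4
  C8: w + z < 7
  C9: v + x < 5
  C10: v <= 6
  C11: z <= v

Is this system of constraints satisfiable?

Constraints 4, 5, and 7 give w − z ≥ 4, z − v ≥ -1, v − w ≥ -1.
Adding all 3 inequalities: the left sides telescope to 0, and the right sides sum to 4 + (-1) + (-1) = 2. So 0 ≥ 2, which is false.

Unsatisfiable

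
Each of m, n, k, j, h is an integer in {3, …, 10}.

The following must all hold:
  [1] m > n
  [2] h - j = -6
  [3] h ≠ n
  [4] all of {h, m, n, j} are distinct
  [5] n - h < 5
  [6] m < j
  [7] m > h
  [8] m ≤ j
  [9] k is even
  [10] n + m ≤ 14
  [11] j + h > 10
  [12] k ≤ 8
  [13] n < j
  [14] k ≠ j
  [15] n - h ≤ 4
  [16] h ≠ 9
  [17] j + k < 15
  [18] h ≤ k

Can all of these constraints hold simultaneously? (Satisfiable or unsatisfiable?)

Satisfiable

Try m = 8, n = 6, k = 4, j = 9, h = 3.
Check constraint 2: h - j = -6; constraint 5: n - h = 3; constraint 10: n + m = 14. The remaining constraints are straightforward to verify.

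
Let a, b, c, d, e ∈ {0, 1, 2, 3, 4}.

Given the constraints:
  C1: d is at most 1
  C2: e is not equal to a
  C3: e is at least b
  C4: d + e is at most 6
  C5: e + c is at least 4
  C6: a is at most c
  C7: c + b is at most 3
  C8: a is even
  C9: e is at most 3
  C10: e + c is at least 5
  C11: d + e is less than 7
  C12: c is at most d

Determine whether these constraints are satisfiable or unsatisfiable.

From constraint 9: e ≤ 3. From constraints 1 and 12: c ≤ d ≤ 1. Hence e + c ≤ 4. But constraint 10 requires e + c ≥ 5, and 5 > 4. Contradiction.

Unsatisfiable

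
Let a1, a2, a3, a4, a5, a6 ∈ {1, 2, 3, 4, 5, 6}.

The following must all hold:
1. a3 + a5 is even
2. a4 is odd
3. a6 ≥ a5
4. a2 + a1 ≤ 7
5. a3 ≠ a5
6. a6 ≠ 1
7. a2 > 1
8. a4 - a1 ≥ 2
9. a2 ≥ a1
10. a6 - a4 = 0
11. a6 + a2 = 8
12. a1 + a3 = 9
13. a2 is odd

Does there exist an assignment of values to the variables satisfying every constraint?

One satisfying assignment is a1 = 3, a2 = 3, a3 = 6, a4 = 5, a5 = 4, a6 = 5.
For the less obvious constraints — constraint 4: a2 + a1 = 6; constraint 8: a4 - a1 = 2; constraint 10: a6 - a4 = 0 — and the others hold by inspection.

Satisfiable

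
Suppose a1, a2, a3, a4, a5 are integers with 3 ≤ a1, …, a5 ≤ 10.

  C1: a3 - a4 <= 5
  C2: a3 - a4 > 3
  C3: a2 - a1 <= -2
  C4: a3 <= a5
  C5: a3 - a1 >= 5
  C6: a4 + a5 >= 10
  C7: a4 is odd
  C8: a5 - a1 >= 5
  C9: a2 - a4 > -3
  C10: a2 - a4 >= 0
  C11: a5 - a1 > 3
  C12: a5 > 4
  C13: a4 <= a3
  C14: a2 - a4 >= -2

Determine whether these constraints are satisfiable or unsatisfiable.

Unsatisfiable

Constraints 1, 3, 5, and 10 give a1 − a2 ≥ 2, a2 − a4 ≥ 0, a4 − a3 ≥ -5, a3 − a1 ≥ 5.
Adding all 4 inequalities: the left sides telescope to 0, and the right sides sum to 2 + 0 + (-5) + 5 = 2. So 0 ≥ 2, which is false.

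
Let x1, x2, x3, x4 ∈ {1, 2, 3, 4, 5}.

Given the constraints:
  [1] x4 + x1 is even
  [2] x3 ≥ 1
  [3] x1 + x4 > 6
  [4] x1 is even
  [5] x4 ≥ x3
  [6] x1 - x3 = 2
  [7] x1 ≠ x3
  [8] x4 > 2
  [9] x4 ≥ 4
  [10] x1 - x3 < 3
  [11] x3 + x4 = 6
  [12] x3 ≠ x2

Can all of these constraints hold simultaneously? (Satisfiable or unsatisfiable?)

One satisfying assignment is x1 = 4, x2 = 4, x3 = 2, x4 = 4.
For the less obvious constraints — constraint 3: x1 + x4 = 8; constraint 6: x1 - x3 = 2; constraint 10: x1 - x3 = 2 — and the others hold by inspection.

Satisfiable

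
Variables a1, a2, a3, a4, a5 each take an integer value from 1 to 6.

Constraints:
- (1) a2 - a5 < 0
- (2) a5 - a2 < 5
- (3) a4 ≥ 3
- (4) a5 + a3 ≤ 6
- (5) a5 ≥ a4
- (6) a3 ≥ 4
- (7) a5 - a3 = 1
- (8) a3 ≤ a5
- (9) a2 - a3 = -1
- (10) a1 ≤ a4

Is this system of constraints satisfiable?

From constraints 3 and 5: a5 ≥ a4 ≥ 3. From constraint 6: a3 ≥ 4. Hence a5 + a3 ≥ 7. But constraint 4 requires a5 + a3 ≤ 6, and 6 < 7. Contradiction.

Unsatisfiable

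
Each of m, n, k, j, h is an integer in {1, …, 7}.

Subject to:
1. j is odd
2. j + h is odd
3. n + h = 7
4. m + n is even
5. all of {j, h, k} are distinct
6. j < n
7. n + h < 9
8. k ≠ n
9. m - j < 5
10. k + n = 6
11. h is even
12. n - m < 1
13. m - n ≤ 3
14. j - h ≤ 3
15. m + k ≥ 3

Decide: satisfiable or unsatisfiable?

Satisfiable

One satisfying assignment is m = 5, n = 5, k = 1, j = 3, h = 2.
For the less obvious constraints — constraint 3: n + h = 7; constraint 7: n + h = 7 — and the others hold by inspection.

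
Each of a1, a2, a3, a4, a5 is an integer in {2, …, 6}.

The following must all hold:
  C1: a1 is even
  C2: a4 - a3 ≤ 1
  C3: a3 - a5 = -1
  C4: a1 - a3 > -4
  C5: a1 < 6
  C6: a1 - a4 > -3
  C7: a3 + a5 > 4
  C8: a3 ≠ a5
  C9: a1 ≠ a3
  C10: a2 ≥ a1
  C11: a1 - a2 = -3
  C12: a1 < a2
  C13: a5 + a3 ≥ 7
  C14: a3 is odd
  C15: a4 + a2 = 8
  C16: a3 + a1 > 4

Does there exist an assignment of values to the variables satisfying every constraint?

Satisfiable

The assignment a1 = 2, a2 = 5, a3 = 3, a4 = 3, a5 = 4 works:
  constraint 2 holds since a4 - a3 = 0.
  constraint 3 holds since a3 - a5 = -1.
The rest check out directly.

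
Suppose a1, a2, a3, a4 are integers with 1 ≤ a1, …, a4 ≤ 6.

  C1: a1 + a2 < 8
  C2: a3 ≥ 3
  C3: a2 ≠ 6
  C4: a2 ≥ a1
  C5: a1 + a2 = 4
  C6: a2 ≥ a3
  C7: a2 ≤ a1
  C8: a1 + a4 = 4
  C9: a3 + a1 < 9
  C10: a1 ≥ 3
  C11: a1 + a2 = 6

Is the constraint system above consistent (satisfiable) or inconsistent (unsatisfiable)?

Unsatisfiable

From constraint 10: a1 ≥ 3. From constraints 2 and 6: a2 ≥ a3 ≥ 3. Hence a1 + a2 ≥ 6. But constraint 5 requires a1 + a2 = 4, and 4 < 6. Contradiction.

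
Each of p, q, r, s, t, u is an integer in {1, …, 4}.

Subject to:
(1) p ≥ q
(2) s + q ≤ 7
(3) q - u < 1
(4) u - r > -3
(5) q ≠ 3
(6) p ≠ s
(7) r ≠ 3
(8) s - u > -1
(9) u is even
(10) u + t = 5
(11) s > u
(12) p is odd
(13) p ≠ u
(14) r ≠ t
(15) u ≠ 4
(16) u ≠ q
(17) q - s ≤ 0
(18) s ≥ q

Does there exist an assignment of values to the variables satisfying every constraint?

Satisfiable

One satisfying assignment is p = 1, q = 1, r = 2, s = 4, t = 3, u = 2.
For the less obvious constraints — constraint 2: s + q = 5; constraint 3: q - u = -1; constraint 4: u - r = 0 — and the others hold by inspection.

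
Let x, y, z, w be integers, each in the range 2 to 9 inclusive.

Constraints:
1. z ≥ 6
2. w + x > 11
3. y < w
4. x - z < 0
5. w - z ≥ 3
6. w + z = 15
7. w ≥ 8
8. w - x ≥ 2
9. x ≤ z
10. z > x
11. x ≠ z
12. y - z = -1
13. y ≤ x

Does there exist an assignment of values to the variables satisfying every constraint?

Satisfiable

One satisfying assignment is x = 5, y = 5, z = 6, w = 9.
For the less obvious constraints — constraint 2: w + x = 14; constraint 4: x - z = -1; constraint 5: w - z = 3 — and the others hold by inspection.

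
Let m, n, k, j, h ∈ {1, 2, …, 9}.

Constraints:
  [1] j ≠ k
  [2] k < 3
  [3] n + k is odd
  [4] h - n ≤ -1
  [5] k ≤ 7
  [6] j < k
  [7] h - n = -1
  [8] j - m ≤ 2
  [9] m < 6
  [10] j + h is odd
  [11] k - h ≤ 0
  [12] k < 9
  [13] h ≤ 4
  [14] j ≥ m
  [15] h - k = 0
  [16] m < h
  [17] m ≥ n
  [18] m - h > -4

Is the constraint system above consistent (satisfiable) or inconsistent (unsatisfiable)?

Constraints 4, 6, 11, 14, and 17 give m ≤ j, j < k, k ≤ h, h < n, n ≤ m. Chaining: m ≤ j < k ≤ h < n ≤ m, which forces m < m — impossible.

Unsatisfiable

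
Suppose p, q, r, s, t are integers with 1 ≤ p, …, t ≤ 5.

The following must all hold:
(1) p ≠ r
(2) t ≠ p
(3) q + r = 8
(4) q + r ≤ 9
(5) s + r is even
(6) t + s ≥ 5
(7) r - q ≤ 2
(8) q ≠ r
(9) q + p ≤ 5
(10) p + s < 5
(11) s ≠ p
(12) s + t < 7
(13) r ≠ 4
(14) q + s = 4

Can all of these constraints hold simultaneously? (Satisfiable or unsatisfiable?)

The assignment p = 2, q = 3, r = 5, s = 1, t = 5 works:
  constraint 3 holds since q + r = 8.
  constraint 4 holds since q + r = 8.
The rest check out directly.

Satisfiable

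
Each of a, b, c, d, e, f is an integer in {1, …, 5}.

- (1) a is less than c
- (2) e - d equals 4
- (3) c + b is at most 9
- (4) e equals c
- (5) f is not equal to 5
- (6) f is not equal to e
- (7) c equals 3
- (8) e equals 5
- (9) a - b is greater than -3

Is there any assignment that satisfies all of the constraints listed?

Unsatisfiable

Constraint 8 fixes e = 5 and constraint 7 fixes c = 3, but constraint 4 requires e = c. Since 5 ≠ 3, contradiction.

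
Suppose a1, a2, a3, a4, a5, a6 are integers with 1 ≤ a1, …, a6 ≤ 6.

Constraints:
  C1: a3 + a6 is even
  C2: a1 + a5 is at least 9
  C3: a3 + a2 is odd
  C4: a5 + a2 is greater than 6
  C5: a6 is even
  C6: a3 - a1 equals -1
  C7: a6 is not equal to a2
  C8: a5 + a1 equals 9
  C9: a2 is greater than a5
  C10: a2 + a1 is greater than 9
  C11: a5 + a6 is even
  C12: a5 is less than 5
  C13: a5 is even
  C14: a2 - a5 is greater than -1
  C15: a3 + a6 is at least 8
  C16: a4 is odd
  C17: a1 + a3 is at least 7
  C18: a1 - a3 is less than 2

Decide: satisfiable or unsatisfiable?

Setting (a1, a2, a3, a4, a5, a6) = (5, 5, 4, 3, 4, 6) satisfies everything: constraint 2: a1 + a5 = 9; constraint 4: a5 + a2 = 9, and the others follow.

Satisfiable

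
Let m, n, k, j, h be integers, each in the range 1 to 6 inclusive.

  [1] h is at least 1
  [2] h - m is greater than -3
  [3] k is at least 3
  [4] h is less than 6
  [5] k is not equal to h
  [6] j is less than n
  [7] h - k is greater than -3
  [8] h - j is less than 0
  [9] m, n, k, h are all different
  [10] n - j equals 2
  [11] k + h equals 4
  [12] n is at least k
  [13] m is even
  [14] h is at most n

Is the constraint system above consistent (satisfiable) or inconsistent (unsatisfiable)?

Setting (m, n, k, j, h) = (2, 4, 3, 2, 1) satisfies everything: constraint 2: h - m = -1; constraint 7: h - k = -2, and the others follow.

Satisfiable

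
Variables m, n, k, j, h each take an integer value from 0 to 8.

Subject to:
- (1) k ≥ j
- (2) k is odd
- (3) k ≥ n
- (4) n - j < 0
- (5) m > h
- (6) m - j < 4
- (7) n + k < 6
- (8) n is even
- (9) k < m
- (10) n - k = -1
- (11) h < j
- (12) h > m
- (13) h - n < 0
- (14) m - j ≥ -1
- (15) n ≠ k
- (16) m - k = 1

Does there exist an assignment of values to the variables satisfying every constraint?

Constraints 1, 4, 9, 12, and 13 give m < h, h < n, n < j, j ≤ k, k < m. Chaining: m < h < n < j ≤ k < m, which forces m < m — impossible.

Unsatisfiable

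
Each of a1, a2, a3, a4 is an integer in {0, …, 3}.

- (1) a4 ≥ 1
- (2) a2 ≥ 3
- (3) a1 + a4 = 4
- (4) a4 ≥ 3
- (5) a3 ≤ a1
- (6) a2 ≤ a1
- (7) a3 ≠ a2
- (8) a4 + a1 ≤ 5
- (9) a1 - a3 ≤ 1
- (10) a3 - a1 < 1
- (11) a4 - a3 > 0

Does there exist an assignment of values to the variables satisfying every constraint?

From constraint 4: a4 ≥ 3. From constraints 2 and 6: a1 ≥ a2 ≥ 3. Hence a4 + a1 ≥ 6. But constraint 8 requires a4 + a1 ≤ 5, and 5 < 6. Contradiction.

Unsatisfiable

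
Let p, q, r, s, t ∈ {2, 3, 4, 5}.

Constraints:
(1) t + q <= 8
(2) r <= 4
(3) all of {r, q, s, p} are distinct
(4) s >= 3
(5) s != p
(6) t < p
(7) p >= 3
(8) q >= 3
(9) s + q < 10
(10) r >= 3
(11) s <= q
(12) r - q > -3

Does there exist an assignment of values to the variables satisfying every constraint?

Unsatisfiable

Constraints 4, 7, 8, and 10 confine each of r, q, s, p to the 3 values {3, …, 5} (the domain already gives each ≤ 5).
Constraint 3 requires all 4 of them to be distinct, but only 3 values are available — impossible by the pigeonhole principle.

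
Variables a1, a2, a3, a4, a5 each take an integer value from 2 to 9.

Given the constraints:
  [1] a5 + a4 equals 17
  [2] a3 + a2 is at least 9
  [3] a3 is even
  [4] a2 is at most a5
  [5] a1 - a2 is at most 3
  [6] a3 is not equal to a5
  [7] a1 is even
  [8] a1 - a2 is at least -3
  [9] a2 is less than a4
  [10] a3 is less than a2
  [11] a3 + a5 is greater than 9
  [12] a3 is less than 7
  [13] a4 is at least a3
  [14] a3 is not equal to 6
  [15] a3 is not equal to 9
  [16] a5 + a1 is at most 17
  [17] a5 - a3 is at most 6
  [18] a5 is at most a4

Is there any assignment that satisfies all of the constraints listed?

Satisfiable

The assignment a1 = 8, a2 = 8, a3 = 2, a4 = 9, a5 = 8 works:
  constraint 1 holds since a5 + a4 = 17.
  constraint 2 holds since a3 + a2 = 10.
The rest check out directly.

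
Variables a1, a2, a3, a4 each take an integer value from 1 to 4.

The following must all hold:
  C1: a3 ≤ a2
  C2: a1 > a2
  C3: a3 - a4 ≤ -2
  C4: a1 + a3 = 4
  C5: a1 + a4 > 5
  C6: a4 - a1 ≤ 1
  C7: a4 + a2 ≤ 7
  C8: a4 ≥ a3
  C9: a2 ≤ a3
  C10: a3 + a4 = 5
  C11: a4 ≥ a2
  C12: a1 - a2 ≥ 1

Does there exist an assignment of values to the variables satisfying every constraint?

Take a1 = 3, a2 = 1, a3 = 1, a4 = 4. Then constraint 3: a3 - a4 = -3; constraint 4: a1 + a3 = 4; constraint 5: a1 + a4 = 7, and every other listed constraint is also met.

Satisfiable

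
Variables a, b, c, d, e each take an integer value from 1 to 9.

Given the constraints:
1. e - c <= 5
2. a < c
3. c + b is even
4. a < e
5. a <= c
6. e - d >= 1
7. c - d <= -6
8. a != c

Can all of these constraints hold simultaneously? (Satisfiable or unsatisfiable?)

Constraints 1, 6, and 7 give d − c ≥ 6, c − e ≥ -5, e − d ≥ 1.
Adding all 3 inequalities: the left sides telescope to 0, and the right sides sum to 6 + (-5) + 1 = 2. So 0 ≥ 2, which is false.

Unsatisfiable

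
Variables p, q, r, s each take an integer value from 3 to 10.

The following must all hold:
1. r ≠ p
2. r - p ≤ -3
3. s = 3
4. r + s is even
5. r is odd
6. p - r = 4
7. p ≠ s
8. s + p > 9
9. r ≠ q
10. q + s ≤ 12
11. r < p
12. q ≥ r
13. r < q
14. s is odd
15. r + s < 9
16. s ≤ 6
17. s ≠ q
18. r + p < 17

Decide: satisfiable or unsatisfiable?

The assignment p = 9, q = 9, r = 5, s = 3 works:
  constraint 2 holds since r - p = -4.
  constraint 6 holds since p - r = 4.
  constraint 8 holds since s + p = 12.
The rest check out directly.

Satisfiable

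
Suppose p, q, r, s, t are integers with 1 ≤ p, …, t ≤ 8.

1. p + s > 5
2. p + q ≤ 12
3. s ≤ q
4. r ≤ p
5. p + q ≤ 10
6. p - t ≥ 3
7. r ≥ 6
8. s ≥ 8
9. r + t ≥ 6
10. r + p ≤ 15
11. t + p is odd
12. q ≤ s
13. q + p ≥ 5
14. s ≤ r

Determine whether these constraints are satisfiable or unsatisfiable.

From constraints 4 and 7: p ≥ r ≥ 6. From constraints 3 and 8: q ≥ s ≥ 8. Hence p + q ≥ 14. But constraint 2 requires p + q ≤ 12, and 12 < 14. Contradiction.

Unsatisfiable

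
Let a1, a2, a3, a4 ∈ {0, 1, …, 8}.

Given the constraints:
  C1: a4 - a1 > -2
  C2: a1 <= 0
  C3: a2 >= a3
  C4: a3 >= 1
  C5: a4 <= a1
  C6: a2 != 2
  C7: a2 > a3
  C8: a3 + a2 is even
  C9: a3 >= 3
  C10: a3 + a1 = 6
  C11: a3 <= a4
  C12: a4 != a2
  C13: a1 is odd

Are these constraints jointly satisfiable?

From constraints 9 and 11: a4 ≥ a3 and a3 ≥ 3, so a4 ≥ 3. From constraints 2 and 5: a4 ≤ a1 and a1 ≤ 0, so a4 ≤ 0. But 0 < 3, so no value of a4 works.

Unsatisfiable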